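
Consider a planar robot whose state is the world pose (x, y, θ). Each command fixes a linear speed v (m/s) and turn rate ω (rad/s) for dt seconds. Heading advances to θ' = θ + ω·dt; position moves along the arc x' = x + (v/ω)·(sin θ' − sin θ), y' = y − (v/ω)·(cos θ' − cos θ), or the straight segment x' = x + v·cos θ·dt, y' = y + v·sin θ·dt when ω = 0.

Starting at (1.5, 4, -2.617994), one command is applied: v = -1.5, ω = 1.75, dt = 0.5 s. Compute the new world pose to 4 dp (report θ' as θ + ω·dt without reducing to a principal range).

(1.9159, 4.5954, -1.7430)

θ' = -2.6180 + 1.75·0.5 = -1.7430
R = v/ω = -1.5/1.75 = -0.8571
x' = 1.5 + -0.8571·(sin -1.7430 − sin -2.6180) = 1.9159
y' = 4 − -0.8571·(cos -1.7430 − cos -2.6180) = 4.5954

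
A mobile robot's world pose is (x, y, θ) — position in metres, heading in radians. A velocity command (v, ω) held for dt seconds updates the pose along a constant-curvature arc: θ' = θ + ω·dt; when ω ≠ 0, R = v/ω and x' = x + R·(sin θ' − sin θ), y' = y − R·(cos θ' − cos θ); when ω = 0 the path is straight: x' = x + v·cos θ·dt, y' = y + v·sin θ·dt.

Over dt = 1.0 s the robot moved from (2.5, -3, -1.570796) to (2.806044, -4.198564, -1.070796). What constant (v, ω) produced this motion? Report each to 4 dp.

v = 1.2500, ω = 0.5000

Δθ = -1.070796 − -1.570796 = 0.500000
ω = Δθ/dt = 0.500000/1.0 = 0.5000
R = −Δy/(cos θ' − cos θ) = 2.5000
v = R·ω = 2.5000·0.5000 = 1.2500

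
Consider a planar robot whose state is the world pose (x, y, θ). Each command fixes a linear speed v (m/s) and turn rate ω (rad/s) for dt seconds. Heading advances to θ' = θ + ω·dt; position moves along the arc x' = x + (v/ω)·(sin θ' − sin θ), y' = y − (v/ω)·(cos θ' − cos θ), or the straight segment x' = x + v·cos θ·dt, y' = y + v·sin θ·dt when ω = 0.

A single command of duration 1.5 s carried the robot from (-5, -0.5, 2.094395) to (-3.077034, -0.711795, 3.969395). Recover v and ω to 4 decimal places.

Δθ = 3.969395 − 2.094395 = 1.875000
ω = Δθ/dt = 1.875000/1.5 = 1.2500
R = Δx/(sin θ' − sin θ) = -1.2000
v = R·ω = -1.2000·1.2500 = -1.5000

v = -1.5000, ω = 1.2500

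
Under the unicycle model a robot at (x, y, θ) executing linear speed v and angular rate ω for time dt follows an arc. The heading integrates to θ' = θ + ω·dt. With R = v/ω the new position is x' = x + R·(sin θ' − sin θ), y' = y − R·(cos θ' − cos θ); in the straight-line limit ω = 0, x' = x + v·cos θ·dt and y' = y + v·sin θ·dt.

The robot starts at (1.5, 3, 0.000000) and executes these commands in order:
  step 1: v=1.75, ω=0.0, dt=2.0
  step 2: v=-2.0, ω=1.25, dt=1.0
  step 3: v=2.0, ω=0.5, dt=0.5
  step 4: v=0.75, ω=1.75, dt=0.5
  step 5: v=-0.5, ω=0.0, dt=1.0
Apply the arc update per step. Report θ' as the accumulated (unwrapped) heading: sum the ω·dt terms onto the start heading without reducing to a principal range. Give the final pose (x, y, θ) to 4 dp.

(3.9056, 2.8750, 2.3750)

step 1: θ'=0.0000 (straight) → pose (5.0000, 3.0000, 0.0000)
step 2: θ'=1.2500 (R=-1.6000) → pose (3.4816, 1.9045, 1.2500)
step 3: θ'=1.5000 (R=4.0000) → pose (3.6757, 2.8829, 1.5000)
step 4: θ'=2.3750 (R=0.4286) → pose (3.5455, 3.2219, 2.3750)
step 5: θ'=2.3750 (straight) → pose (3.9056, 2.8750, 2.3750)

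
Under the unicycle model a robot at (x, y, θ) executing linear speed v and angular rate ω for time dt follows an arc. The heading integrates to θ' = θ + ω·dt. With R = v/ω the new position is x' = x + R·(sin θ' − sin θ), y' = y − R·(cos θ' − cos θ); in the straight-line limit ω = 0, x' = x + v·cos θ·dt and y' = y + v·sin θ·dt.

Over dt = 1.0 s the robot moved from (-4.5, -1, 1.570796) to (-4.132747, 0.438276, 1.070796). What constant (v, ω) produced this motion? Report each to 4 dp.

Δθ = 1.070796 − 1.570796 = -0.500000
ω = Δθ/dt = -0.500000/1.0 = -0.5000
R = −Δy/(cos θ' − cos θ) = -3.0000
v = R·ω = -3.0000·-0.5000 = 1.5000

v = 1.5000, ω = -0.5000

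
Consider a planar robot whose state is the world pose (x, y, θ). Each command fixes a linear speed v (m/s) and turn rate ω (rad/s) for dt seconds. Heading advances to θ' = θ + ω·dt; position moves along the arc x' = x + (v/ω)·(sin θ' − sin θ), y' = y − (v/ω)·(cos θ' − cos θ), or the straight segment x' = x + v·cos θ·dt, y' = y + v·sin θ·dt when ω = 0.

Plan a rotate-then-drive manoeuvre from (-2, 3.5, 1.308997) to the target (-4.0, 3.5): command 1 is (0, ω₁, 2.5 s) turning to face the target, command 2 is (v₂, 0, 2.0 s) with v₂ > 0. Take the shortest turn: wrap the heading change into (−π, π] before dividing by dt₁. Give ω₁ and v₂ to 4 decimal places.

heading to target = atan2(3.5−3.5, -4−-2) = 3.1416
Δθ = wrap(3.1416 − 1.3090) = 1.8326; ω₁ = Δθ/dt₁ = 0.7330
distance = √((-4−-2)² + (3.5−3.5)²) = 2.0000; v₂ = distance/dt₂ = 1.0000

ω₁ = 0.7330, v₂ = 1.0000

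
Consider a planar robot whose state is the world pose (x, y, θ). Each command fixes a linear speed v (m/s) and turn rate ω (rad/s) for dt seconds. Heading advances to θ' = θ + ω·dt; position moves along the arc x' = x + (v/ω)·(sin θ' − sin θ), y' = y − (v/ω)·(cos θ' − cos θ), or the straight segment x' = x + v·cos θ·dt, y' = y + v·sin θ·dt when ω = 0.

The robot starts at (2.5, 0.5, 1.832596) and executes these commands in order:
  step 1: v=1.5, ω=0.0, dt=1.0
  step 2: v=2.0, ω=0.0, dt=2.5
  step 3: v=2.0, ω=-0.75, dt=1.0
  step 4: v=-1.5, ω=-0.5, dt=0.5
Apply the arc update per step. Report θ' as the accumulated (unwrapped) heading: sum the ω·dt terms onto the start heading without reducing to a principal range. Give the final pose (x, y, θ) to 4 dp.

(0.6078, 8.1077, 0.8326)

step 1: θ'=1.8326 (straight) → pose (2.1118, 1.9489, 1.8326)
step 2: θ'=1.8326 (straight) → pose (0.8177, 6.7785, 1.8326)
step 3: θ'=1.0826 (R=-2.6667) → pose (1.0383, 8.7195, 1.0826)
step 4: θ'=0.8326 (R=3.0000) → pose (0.6078, 8.1077, 0.8326)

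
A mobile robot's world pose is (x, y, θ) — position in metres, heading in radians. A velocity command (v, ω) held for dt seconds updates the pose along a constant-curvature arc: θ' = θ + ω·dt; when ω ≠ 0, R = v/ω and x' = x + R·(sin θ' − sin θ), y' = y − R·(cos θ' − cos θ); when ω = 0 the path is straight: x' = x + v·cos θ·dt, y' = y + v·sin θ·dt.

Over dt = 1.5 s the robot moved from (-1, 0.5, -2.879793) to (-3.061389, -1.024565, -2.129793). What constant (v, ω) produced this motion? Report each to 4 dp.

v = 1.7500, ω = 0.5000

Δθ = -2.129793 − -2.879793 = 0.750000
ω = Δθ/dt = 0.750000/1.5 = 0.5000
R = Δx/(sin θ' − sin θ) = 3.5000
v = R·ω = 3.5000·0.5000 = 1.7500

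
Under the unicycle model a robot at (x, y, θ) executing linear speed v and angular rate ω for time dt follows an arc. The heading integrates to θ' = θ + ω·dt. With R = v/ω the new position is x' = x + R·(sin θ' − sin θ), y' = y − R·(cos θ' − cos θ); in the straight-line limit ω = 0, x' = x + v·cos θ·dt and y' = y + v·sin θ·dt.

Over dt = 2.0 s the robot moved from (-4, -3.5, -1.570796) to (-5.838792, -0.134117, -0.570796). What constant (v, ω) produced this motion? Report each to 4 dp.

v = -2.0000, ω = 0.5000

Δθ = -0.570796 − -1.570796 = 1.000000
ω = Δθ/dt = 1.000000/2.0 = 0.5000
R = −Δy/(cos θ' − cos θ) = -4.0000
v = R·ω = -4.0000·0.5000 = -2.0000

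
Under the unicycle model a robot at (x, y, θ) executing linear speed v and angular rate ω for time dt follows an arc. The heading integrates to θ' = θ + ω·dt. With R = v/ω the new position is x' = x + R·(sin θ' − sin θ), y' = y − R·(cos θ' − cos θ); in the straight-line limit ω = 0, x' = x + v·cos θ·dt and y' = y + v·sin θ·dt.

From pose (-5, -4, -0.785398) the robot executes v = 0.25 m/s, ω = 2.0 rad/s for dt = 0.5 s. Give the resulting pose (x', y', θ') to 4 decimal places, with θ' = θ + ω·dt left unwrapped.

θ' = -0.7854 + 2.0·0.5 = 0.2146
R = v/ω = 0.25/2.0 = 0.1250
x' = -5 + 0.1250·(sin 0.2146 − sin -0.7854) = -4.8850
y' = -4 − 0.1250·(cos 0.2146 − cos -0.7854) = -4.0337

(-4.8850, -4.0337, 0.2146)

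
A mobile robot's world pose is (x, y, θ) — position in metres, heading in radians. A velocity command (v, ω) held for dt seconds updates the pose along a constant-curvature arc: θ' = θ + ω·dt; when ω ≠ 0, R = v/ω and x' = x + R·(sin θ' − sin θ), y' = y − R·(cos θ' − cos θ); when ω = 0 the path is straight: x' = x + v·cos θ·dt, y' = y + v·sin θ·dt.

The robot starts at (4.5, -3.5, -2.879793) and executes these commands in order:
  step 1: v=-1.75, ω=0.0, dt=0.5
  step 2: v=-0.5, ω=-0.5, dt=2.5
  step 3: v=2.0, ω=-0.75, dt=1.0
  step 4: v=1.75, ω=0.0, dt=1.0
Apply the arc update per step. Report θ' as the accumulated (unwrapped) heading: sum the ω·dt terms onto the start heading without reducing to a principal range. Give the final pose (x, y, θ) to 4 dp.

(6.3280, -0.0522, -4.8798)

step 1: θ'=-2.8798 (straight) → pose (5.3452, -3.2735, -2.8798)
step 2: θ'=-4.1298 (R=1.0000) → pose (6.4390, -3.6893, -4.1298)
step 3: θ'=-4.8798 (R=-2.6667) → pose (6.0364, -1.7778, -4.8798)
step 4: θ'=-4.8798 (straight) → pose (6.3280, -0.0522, -4.8798)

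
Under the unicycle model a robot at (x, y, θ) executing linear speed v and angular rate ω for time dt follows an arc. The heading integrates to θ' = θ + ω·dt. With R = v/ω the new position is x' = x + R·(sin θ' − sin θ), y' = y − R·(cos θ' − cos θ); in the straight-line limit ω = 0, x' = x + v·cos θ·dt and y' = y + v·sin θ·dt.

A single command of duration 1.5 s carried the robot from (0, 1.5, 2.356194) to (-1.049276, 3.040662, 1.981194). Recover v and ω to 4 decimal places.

Δθ = 1.981194 − 2.356194 = -0.375000
ω = Δθ/dt = -0.375000/1.5 = -0.2500
R = −Δy/(cos θ' − cos θ) = -5.0000
v = R·ω = -5.0000·-0.2500 = 1.2500

v = 1.2500, ω = -0.2500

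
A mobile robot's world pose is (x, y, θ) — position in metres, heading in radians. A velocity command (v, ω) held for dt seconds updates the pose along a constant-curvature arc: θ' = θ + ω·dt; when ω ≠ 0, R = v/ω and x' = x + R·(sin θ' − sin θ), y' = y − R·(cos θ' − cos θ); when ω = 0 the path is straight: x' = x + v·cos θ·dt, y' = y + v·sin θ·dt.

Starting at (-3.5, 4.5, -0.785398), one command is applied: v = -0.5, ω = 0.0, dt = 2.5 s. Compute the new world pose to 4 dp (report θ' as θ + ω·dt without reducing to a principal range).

(-4.3839, 5.3839, -0.7854)

θ' = -0.7854 + 0.0·2.5 = -0.7854
ω = 0 → straight: x' = -3.5 + -0.5·cos(-0.7854)·2.5 = -4.3839
y' = 4.5 + -0.5·sin(-0.7854)·2.5 = 5.3839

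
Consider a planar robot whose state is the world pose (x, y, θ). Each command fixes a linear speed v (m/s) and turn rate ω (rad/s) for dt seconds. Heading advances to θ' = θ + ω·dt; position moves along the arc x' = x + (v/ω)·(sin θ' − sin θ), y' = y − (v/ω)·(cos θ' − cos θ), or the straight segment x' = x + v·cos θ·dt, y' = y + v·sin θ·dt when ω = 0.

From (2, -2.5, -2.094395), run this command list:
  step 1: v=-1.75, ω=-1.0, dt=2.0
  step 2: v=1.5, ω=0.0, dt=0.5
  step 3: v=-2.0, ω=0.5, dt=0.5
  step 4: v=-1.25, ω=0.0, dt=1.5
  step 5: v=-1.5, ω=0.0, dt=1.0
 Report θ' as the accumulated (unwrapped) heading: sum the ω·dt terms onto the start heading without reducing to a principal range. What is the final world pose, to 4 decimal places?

(7.7573, -4.6658, -3.8444)

step 1: θ'=-4.0944 (R=1.7500) → pose (4.9419, -2.3610, -4.0944)
step 2: θ'=-4.0944 (straight) → pose (4.5073, -1.7498, -4.0944)
step 3: θ'=-3.8444 (R=-4.0000) → pose (5.1821, -2.4843, -3.8444)
step 4: θ'=-3.8444 (straight) → pose (6.6127, -3.6962, -3.8444)
step 5: θ'=-3.8444 (straight) → pose (7.7573, -4.6658, -3.8444)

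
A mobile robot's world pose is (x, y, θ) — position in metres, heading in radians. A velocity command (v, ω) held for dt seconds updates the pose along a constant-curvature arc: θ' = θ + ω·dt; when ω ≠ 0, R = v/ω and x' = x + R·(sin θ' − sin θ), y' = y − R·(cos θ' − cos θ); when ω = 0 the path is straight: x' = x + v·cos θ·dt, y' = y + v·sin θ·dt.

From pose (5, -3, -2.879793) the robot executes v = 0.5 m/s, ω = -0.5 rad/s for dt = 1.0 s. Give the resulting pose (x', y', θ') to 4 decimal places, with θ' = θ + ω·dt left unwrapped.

θ' = -2.8798 + -0.5·1.0 = -3.3798
R = v/ω = 0.5/-0.5 = -1.0000
x' = 5 + -1.0000·(sin -3.3798 − sin -2.8798) = 4.5052
y' = -3 − -1.0000·(cos -3.3798 − cos -2.8798) = -3.0058

(4.5052, -3.0058, -3.3798)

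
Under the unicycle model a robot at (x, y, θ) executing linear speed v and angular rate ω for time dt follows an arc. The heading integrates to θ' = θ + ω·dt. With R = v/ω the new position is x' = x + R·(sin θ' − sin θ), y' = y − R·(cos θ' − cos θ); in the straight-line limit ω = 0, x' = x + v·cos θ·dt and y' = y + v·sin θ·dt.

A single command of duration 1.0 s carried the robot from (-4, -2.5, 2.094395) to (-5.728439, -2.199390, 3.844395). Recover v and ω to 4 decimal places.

Δθ = 3.844395 − 2.094395 = 1.750000
ω = Δθ/dt = 1.750000/1.0 = 1.7500
R = Δx/(sin θ' − sin θ) = 1.1429
v = R·ω = 1.1429·1.7500 = 2.0000

v = 2.0000, ω = 1.7500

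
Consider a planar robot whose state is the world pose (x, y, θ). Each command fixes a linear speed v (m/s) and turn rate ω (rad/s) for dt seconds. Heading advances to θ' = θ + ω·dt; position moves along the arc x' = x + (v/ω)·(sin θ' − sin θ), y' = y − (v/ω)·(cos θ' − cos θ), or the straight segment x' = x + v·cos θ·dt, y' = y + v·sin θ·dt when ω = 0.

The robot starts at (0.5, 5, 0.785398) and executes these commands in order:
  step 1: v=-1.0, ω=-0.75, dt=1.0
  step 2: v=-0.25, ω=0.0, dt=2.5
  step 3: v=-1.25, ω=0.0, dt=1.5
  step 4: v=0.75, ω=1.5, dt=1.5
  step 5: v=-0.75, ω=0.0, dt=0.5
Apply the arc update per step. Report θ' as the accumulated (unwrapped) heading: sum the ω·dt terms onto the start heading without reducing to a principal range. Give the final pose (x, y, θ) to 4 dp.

(-2.2883, 5.0659, 2.2854)

step 1: θ'=0.0354 (R=1.3333) → pose (-0.3956, 4.6103, 0.0354)
step 2: θ'=0.0354 (straight) → pose (-1.0202, 4.5882, 0.0354)
step 3: θ'=0.0354 (straight) → pose (-2.8941, 4.5218, 0.0354)
step 4: θ'=2.2854 (R=0.5000) → pose (-2.5341, 5.3492, 2.2854)
step 5: θ'=2.2854 (straight) → pose (-2.2883, 5.0659, 2.2854)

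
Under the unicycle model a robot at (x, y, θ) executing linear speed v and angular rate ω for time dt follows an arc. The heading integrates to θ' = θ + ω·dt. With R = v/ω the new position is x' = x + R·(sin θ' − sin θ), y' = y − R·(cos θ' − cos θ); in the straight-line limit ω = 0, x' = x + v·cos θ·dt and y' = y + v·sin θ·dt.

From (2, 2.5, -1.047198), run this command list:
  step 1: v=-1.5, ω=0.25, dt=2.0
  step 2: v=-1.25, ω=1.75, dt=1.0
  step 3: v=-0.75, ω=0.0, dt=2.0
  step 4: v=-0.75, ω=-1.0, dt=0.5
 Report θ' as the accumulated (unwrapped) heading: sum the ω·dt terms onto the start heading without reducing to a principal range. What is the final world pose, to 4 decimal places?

(-1.8671, 2.5688, 0.7028)

step 1: θ'=-0.5472 (R=-6.0000) → pose (-0.0744, 4.6239, -0.5472)
step 2: θ'=1.2028 (R=-0.7143) → pose (-1.1125, 4.2709, 1.2028)
step 3: θ'=1.2028 (straight) → pose (-1.6521, 2.8713, 1.2028)
step 4: θ'=0.7028 (R=0.7500) → pose (-1.8671, 2.5688, 0.7028)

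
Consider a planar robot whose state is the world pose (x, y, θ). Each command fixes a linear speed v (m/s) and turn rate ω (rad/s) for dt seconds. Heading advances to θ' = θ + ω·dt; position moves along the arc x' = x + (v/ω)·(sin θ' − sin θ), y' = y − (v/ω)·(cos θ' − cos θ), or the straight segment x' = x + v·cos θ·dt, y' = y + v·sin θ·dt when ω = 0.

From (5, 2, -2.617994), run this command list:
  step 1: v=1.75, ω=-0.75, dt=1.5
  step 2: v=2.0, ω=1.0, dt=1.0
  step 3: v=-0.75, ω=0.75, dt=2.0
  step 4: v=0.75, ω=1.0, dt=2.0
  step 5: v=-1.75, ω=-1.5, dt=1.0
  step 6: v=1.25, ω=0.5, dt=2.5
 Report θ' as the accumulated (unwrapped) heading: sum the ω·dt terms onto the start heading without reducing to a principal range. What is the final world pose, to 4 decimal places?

(3.7037, 2.8753, 0.5070)

step 1: θ'=-3.7430 (R=-2.3333) → pose (2.5131, 2.0968, -3.7430)
step 2: θ'=-2.7430 (R=2.0000) → pose (0.6053, 2.2909, -2.7430)
step 3: θ'=-1.2430 (R=-1.0000) → pose (1.1639, 3.5345, -1.2430)
step 4: θ'=0.7570 (R=0.7500) → pose (2.3890, 3.2308, 0.7570)
step 5: θ'=-0.7430 (R=1.1667) → pose (0.7986, 3.2196, -0.7430)
step 6: θ'=0.5070 (R=2.5000) → pose (3.7037, 2.8753, 0.5070)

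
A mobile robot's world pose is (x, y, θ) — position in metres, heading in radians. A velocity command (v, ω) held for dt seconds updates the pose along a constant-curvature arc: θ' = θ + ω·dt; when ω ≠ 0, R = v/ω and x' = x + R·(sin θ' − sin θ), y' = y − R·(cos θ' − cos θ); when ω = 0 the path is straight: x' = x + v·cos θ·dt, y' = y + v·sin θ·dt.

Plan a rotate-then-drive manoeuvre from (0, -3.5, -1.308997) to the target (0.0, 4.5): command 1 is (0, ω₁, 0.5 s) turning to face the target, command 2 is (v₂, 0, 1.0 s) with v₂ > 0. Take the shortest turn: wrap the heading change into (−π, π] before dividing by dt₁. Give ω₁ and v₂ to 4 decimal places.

heading to target = atan2(4.5−-3.5, 0−0) = 1.5708
Δθ = wrap(1.5708 − -1.3090) = 2.8798; ω₁ = Δθ/dt₁ = 5.7596
distance = √((0−0)² + (4.5−-3.5)²) = 8.0000; v₂ = distance/dt₂ = 8.0000

ω₁ = 5.7596, v₂ = 8.0000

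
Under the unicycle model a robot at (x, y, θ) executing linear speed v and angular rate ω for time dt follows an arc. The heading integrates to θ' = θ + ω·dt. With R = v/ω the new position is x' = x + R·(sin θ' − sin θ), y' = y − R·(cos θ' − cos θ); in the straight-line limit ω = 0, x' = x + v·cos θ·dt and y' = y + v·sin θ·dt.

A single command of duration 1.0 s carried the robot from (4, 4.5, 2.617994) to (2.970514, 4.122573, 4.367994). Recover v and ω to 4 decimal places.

v = 1.2500, ω = 1.7500

Δθ = 4.367994 − 2.617994 = 1.750000
ω = Δθ/dt = 1.750000/1.0 = 1.7500
R = Δx/(sin θ' − sin θ) = 0.7143
v = R·ω = 0.7143·1.7500 = 1.2500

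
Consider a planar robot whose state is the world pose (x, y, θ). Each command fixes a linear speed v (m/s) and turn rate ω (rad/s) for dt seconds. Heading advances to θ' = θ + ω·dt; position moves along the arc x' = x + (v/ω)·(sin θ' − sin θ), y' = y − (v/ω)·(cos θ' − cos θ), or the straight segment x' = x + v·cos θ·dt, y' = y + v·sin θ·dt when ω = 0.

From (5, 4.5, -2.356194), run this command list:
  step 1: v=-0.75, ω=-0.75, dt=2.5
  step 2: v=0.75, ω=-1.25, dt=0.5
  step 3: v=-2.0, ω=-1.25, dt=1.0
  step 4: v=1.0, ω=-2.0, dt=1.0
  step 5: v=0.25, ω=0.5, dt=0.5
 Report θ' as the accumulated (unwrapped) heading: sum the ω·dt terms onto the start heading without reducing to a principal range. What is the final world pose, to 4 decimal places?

(5.7862, 2.5331, -7.8562)

step 1: θ'=-4.2312 (R=1.0000) → pose (6.5935, 4.2557, -4.2312)
step 2: θ'=-4.8562 (R=-0.6000) → pose (6.5316, 4.6194, -4.8562)
step 3: θ'=-6.1062 (R=1.6000) → pose (5.2298, 3.2737, -6.1062)
step 4: θ'=-8.1062 (R=-0.5000) → pose (5.8020, 2.6568, -8.1062)
step 5: θ'=-7.8562 (R=0.5000) → pose (5.7862, 2.5331, -7.8562)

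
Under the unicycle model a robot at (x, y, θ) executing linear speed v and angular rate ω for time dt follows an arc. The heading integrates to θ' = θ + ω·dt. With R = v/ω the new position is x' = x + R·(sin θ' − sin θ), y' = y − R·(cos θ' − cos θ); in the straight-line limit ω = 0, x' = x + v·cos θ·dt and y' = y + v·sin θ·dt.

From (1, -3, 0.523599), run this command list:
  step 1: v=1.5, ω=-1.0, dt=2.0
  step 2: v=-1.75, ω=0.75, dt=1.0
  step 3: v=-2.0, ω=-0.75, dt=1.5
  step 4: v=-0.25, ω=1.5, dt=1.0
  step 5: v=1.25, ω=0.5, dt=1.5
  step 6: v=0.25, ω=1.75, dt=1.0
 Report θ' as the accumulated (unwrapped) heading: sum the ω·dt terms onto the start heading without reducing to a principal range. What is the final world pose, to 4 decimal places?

step 1: θ'=-1.4764 (R=-1.5000) → pose (3.2433, -4.1577, -1.4764)
step 2: θ'=-0.7264 (R=-2.3333) → pose (2.4701, -2.6333, -0.7264)
step 3: θ'=-1.8514 (R=2.6667) → pose (1.6789, 0.0988, -1.8514)
step 4: θ'=-0.3514 (R=-0.1667) → pose (1.5761, 0.3014, -0.3514)
step 5: θ'=0.3986 (R=2.5000) → pose (3.4070, 0.3446, 0.3986)
step 6: θ'=2.1486 (R=0.1429) → pose (3.4712, 0.5543, 2.1486)

(3.4712, 0.5543, 2.1486)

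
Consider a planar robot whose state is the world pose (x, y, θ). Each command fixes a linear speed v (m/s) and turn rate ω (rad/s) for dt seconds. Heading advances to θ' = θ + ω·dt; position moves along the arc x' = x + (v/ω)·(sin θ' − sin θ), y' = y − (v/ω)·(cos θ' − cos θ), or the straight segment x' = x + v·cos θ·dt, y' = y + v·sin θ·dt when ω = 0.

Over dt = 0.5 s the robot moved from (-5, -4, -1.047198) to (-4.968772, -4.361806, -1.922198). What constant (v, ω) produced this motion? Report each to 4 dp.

Δθ = -1.922198 − -1.047198 = -0.875000
ω = Δθ/dt = -0.875000/0.5 = -1.7500
R = −Δy/(cos θ' − cos θ) = -0.4286
v = R·ω = -0.4286·-1.7500 = 0.7500

v = 0.7500, ω = -1.7500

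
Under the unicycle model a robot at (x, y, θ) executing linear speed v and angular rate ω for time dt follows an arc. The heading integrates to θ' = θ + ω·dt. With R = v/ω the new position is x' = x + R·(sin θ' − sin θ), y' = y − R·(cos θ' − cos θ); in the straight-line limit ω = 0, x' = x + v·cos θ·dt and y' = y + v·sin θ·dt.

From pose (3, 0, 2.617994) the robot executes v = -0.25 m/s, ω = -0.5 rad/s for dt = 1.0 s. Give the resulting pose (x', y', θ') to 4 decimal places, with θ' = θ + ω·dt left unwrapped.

θ' = 2.6180 + -0.5·1.0 = 2.1180
R = v/ω = -0.25/-0.5 = 0.5000
x' = 3 + 0.5000·(sin 2.1180 − sin 2.6180) = 3.1770
y' = 0 − 0.5000·(cos 2.1180 − cos 2.6180) = -0.1729

(3.1770, -0.1729, 2.1180)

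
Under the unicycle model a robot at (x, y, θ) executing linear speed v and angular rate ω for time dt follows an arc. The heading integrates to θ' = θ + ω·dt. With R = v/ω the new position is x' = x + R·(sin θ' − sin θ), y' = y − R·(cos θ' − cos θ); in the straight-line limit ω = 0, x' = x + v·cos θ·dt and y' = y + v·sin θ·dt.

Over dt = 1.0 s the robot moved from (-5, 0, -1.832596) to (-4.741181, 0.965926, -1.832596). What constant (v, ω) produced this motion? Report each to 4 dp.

v = -1.0000, ω = 0.0000

Δθ = -1.832596 − -1.832596 = 0.000000
ω = Δθ/dt = 0.000000/1.0 = 0.0000
ω = 0 → v = (Δx·cos θ + Δy·sin θ)/dt = -1.0000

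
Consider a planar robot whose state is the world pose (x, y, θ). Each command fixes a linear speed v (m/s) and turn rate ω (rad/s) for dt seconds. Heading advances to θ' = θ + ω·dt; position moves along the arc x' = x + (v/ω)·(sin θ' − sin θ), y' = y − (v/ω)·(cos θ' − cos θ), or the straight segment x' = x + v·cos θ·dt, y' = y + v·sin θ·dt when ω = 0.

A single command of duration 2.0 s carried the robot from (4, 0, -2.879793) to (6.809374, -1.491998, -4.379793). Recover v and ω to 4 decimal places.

Δθ = -4.379793 − -2.879793 = -1.500000
ω = Δθ/dt = -1.500000/2.0 = -0.7500
R = Δx/(sin θ' − sin θ) = 2.3333
v = R·ω = 2.3333·-0.7500 = -1.7500

v = -1.7500, ω = -0.7500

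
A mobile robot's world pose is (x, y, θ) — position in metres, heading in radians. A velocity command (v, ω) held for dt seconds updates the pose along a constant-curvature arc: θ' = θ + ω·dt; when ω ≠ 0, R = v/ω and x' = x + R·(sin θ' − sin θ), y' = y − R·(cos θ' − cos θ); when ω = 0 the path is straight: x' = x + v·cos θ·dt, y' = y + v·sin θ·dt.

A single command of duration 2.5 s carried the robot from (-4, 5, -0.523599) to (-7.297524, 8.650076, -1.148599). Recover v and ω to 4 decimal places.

Δθ = -1.148599 − -0.523599 = -0.625000
ω = Δθ/dt = -0.625000/2.5 = -0.2500
R = −Δy/(cos θ' − cos θ) = 8.0000
v = R·ω = 8.0000·-0.2500 = -2.0000

v = -2.0000, ω = -0.2500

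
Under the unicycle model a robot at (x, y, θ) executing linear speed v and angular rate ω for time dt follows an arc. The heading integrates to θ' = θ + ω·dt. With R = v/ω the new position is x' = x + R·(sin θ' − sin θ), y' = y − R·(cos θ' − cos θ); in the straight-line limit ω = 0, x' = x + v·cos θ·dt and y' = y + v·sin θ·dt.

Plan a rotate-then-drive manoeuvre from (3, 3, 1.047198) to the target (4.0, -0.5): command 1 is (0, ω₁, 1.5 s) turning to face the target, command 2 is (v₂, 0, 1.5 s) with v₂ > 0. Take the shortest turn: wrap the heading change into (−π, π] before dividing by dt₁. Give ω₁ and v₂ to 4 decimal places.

ω₁ = -1.5598, v₂ = 2.4267

heading to target = atan2(-0.5−3, 4−3) = -1.2925
Δθ = wrap(-1.2925 − 1.0472) = -2.3397; ω₁ = Δθ/dt₁ = -1.5598
distance = √((4−3)² + (-0.5−3)²) = 3.6401; v₂ = distance/dt₂ = 2.4267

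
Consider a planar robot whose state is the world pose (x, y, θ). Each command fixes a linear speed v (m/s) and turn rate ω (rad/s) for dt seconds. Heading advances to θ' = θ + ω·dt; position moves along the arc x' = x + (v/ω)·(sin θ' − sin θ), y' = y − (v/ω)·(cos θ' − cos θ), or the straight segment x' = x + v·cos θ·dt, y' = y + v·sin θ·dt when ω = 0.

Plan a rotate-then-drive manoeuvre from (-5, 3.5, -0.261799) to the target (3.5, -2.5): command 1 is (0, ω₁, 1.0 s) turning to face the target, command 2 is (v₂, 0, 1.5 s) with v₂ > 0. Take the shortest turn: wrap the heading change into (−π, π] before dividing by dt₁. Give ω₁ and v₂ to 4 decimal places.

heading to target = atan2(-2.5−3.5, 3.5−-5) = -0.6147
Δθ = wrap(-0.6147 − -0.2618) = -0.3529; ω₁ = Δθ/dt₁ = -0.3529
distance = √((3.5−-5)² + (-2.5−3.5)²) = 10.4043; v₂ = distance/dt₂ = 6.9362

ω₁ = -0.3529, v₂ = 6.9362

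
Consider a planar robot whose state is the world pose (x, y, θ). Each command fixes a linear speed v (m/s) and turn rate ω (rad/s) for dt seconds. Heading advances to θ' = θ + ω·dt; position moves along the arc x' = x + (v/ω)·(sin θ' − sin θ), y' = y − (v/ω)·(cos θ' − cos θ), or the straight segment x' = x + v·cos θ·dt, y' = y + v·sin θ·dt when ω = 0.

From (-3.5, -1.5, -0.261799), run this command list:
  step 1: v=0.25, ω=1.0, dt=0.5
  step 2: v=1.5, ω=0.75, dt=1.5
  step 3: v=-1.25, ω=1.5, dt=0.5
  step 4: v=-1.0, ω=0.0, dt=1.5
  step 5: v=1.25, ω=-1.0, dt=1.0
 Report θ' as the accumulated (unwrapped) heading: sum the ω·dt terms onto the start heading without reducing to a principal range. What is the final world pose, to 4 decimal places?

(-1.0660, -0.6593, 1.1132)

step 1: θ'=0.2382 (R=0.2500) → pose (-3.3763, -1.5015, 0.2382)
step 2: θ'=1.3632 (R=2.0000) → pose (-1.8912, 0.0299, 1.3632)
step 3: θ'=2.1132 (R=-0.8333) → pose (-1.7894, -0.5721, 2.1132)
step 4: θ'=2.1132 (straight) → pose (-1.0151, -1.8568, 2.1132)
step 5: θ'=1.1132 (R=-1.2500) → pose (-1.0660, -0.6593, 1.1132)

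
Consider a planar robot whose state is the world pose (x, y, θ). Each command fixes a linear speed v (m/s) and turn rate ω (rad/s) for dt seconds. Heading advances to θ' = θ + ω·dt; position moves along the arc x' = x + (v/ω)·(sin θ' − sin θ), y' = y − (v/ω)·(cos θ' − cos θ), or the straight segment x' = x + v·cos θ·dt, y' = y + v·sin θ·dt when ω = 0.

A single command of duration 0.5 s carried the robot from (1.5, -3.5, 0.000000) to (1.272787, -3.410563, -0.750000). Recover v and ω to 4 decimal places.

Δθ = -0.750000 − 0.000000 = -0.750000
ω = Δθ/dt = -0.750000/0.5 = -1.5000
R = Δx/(sin θ' − sin θ) = 0.3333
v = R·ω = 0.3333·-1.5000 = -0.5000

v = -0.5000, ω = -1.5000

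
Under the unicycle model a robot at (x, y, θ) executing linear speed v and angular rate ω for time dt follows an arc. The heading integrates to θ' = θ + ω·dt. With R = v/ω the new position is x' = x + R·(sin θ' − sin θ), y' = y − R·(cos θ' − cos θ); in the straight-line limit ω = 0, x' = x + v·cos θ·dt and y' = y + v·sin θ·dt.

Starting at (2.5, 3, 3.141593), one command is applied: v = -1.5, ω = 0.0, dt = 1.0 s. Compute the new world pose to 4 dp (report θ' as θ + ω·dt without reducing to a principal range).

(4.0000, 3.0000, 3.1416)

θ' = 3.1416 + 0.0·1.0 = 3.1416
ω = 0 → straight: x' = 2.5 + -1.5·cos(3.1416)·1.0 = 4.0000
y' = 3 + -1.5·sin(3.1416)·1.0 = 3.0000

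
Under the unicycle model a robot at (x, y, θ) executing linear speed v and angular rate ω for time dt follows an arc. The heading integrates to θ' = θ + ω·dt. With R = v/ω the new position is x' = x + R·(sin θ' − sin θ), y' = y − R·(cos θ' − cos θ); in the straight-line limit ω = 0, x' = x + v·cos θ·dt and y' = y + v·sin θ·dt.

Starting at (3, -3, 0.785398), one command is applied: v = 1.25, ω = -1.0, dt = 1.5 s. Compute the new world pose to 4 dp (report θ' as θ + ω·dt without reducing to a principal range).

θ' = 0.7854 + -1.0·1.5 = -0.7146
R = v/ω = 1.25/-1.0 = -1.2500
x' = 3 + -1.2500·(sin -0.7146 − sin 0.7854) = 4.7030
y' = -3 − -1.2500·(cos -0.7146 − cos 0.7854) = -2.9397

(4.7030, -2.9397, -0.7146)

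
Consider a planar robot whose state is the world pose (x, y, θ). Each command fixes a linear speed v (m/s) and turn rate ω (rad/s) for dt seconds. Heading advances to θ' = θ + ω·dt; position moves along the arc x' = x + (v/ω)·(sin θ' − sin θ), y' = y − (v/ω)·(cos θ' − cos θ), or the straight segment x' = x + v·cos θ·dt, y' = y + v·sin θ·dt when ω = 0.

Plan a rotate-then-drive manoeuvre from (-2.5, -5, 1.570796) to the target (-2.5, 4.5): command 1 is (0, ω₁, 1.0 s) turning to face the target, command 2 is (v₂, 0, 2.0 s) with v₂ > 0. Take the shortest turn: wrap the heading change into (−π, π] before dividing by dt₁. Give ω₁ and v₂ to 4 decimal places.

ω₁ = 0.0000, v₂ = 4.7500

heading to target = atan2(4.5−-5, -2.5−-2.5) = 1.5708
Δθ = wrap(1.5708 − 1.5708) = 0.0000; ω₁ = Δθ/dt₁ = 0.0000
distance = √((-2.5−-2.5)² + (4.5−-5)²) = 9.5000; v₂ = distance/dt₂ = 4.7500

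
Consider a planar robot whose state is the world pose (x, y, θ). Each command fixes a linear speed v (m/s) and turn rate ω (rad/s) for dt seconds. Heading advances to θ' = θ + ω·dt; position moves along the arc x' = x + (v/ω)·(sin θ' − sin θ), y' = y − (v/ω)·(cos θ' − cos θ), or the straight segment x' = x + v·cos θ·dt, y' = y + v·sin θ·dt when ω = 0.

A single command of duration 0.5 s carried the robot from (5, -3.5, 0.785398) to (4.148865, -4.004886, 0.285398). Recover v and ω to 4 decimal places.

Δθ = 0.285398 − 0.785398 = -0.500000
ω = Δθ/dt = -0.500000/0.5 = -1.0000
R = Δx/(sin θ' − sin θ) = 2.0000
v = R·ω = 2.0000·-1.0000 = -2.0000

v = -2.0000, ω = -1.0000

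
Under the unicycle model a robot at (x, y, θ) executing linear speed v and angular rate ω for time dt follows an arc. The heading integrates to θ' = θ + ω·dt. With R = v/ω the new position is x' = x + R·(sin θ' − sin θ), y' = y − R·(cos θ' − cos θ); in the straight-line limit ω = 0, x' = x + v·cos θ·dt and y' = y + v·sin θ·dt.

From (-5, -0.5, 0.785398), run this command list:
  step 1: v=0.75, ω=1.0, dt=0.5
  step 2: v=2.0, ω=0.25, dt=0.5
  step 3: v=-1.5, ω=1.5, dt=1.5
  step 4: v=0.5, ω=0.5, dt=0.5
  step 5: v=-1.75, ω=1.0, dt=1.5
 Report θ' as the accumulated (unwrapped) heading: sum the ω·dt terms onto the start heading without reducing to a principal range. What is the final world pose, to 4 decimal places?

step 1: θ'=1.2854 (R=0.7500) → pose (-4.8107, -0.1808, 1.2854)
step 2: θ'=1.4104 (R=8.0000) → pose (-4.5898, 0.7938, 1.4104)
step 3: θ'=3.6604 (R=-1.0000) → pose (-3.1067, -0.2343, 3.6604)
step 4: θ'=3.9104 (R=1.0000) → pose (-3.3062, -0.3840, 3.9104)
step 5: θ'=5.4104 (R=-1.7500) → pose (-3.1822, 1.9985, 5.4104)

(-3.1822, 1.9985, 5.4104)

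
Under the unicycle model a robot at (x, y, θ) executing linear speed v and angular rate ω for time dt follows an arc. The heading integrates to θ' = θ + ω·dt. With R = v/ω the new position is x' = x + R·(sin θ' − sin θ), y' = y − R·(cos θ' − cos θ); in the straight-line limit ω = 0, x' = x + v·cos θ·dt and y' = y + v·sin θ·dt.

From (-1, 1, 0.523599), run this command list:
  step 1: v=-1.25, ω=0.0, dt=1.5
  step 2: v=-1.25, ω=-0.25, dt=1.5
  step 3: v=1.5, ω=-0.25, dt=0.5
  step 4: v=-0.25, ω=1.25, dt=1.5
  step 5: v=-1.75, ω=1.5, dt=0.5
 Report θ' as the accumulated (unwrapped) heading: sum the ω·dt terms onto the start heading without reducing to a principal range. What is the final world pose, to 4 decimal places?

(-3.2690, -1.4043, 2.6486)

step 1: θ'=0.5236 (straight) → pose (-2.6238, 0.0625, 0.5236)
step 2: θ'=0.1486 (R=5.0000) → pose (-4.3835, -0.5523, 0.1486)
step 3: θ'=0.0236 (R=-6.0000) → pose (-3.6368, -0.4878, 0.0236)
step 4: θ'=1.8986 (R=-0.2000) → pose (-3.8214, -0.7522, 1.8986)
step 5: θ'=2.6486 (R=-1.1667) → pose (-3.2690, -1.4043, 2.6486)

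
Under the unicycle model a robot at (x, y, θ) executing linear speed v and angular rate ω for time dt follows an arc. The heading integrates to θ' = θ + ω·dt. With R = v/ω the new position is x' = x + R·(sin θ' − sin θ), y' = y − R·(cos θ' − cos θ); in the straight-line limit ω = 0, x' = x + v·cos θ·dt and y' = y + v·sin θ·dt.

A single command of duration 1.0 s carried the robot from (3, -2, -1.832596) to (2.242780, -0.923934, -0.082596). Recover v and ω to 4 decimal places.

Δθ = -0.082596 − -1.832596 = 1.750000
ω = Δθ/dt = 1.750000/1.0 = 1.7500
R = −Δy/(cos θ' − cos θ) = -0.8571
v = R·ω = -0.8571·1.7500 = -1.5000

v = -1.5000, ω = 1.7500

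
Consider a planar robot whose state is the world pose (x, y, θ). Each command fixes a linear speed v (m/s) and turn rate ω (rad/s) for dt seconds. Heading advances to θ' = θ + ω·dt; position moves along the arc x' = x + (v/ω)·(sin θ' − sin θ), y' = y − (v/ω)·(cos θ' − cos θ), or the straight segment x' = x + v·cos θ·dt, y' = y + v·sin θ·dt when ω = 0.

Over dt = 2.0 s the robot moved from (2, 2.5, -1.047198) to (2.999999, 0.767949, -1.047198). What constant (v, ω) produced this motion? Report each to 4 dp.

v = 1.0000, ω = 0.0000

Δθ = -1.047198 − -1.047198 = 0.000000
ω = Δθ/dt = 0.000000/2.0 = 0.0000
ω = 0 → v = (Δx·cos θ + Δy·sin θ)/dt = 1.0000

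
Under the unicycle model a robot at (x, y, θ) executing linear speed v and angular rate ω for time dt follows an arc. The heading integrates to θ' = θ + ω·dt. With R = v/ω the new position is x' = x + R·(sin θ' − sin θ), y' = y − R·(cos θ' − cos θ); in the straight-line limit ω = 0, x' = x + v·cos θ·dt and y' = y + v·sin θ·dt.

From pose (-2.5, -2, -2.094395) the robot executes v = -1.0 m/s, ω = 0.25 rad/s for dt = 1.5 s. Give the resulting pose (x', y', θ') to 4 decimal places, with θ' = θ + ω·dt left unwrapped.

(-2.0082, -0.5922, -1.7194)

θ' = -2.0944 + 0.25·1.5 = -1.7194
R = v/ω = -1.0/0.25 = -4.0000
x' = -2.5 + -4.0000·(sin -1.7194 − sin -2.0944) = -2.0082
y' = -2 − -4.0000·(cos -1.7194 − cos -2.0944) = -0.5922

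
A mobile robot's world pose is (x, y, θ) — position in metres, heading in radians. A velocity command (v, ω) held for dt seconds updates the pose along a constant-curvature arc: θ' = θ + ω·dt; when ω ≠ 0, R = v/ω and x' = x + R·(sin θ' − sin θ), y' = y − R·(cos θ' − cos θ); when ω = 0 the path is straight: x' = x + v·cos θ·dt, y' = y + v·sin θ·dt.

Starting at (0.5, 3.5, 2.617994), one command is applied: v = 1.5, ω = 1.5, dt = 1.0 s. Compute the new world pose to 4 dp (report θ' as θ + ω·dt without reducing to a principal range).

(-0.8285, 3.1940, 4.1180)

θ' = 2.6180 + 1.5·1.0 = 4.1180
R = v/ω = 1.5/1.5 = 1.0000
x' = 0.5 + 1.0000·(sin 4.1180 − sin 2.6180) = -0.8285
y' = 3.5 − 1.0000·(cos 4.1180 − cos 2.6180) = 3.1940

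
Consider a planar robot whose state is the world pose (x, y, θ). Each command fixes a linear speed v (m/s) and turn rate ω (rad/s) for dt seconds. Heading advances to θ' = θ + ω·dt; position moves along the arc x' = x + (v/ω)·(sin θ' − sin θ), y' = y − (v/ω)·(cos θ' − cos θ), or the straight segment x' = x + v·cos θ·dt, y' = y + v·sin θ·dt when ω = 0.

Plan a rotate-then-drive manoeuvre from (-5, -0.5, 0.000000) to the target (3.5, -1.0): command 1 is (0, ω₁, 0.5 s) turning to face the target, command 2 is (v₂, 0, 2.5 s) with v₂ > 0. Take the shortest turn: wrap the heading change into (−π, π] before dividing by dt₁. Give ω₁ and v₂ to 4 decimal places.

ω₁ = -0.1175, v₂ = 3.4059

heading to target = atan2(-1−-0.5, 3.5−-5) = -0.0588
Δθ = wrap(-0.0588 − 0.0000) = -0.0588; ω₁ = Δθ/dt₁ = -0.1175
distance = √((3.5−-5)² + (-1−-0.5)²) = 8.5147; v₂ = distance/dt₂ = 3.4059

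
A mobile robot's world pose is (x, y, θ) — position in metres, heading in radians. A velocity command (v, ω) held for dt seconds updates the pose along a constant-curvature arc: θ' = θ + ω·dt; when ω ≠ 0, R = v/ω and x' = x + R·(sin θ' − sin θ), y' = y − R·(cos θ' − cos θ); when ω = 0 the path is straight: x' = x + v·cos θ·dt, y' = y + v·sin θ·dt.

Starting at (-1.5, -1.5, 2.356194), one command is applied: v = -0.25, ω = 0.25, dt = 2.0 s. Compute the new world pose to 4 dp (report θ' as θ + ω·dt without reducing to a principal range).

θ' = 2.3562 + 0.25·2.0 = 2.8562
R = v/ω = -0.25/0.25 = -1.0000
x' = -1.5 + -1.0000·(sin 2.8562 − sin 2.3562) = -1.0744
y' = -1.5 − -1.0000·(cos 2.8562 − cos 2.3562) = -1.7524

(-1.0744, -1.7524, 2.8562)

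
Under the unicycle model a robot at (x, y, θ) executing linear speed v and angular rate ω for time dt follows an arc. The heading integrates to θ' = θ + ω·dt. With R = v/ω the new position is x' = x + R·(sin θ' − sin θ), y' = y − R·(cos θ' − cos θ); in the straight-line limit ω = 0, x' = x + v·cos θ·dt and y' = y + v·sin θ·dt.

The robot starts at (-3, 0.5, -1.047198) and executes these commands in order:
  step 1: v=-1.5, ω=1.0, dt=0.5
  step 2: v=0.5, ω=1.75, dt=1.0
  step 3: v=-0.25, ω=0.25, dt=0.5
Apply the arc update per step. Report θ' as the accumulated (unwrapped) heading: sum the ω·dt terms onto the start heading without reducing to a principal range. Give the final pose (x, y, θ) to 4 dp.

step 1: θ'=-0.5472 (R=-1.5000) → pose (-3.5186, 1.0310, -0.5472)
step 2: θ'=1.2028 (R=0.2857) → pose (-3.1034, 1.1722, 1.2028)
step 3: θ'=1.3278 (R=-1.0000) → pose (-3.1409, 1.0531, 1.3278)

(-3.1409, 1.0531, 1.3278)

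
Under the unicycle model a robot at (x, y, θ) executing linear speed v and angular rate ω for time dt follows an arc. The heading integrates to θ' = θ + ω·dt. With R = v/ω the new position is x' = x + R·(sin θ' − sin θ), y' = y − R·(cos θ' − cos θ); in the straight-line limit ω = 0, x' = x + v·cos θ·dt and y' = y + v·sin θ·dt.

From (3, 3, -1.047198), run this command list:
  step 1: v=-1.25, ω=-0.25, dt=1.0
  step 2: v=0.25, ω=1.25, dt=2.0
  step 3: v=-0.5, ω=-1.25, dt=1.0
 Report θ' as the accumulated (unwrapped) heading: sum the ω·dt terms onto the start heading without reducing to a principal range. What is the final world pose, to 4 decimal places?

(2.5032, 3.8754, -0.0472)

step 1: θ'=-1.2972 (R=5.0000) → pose (2.5161, 4.1490, -1.2972)
step 2: θ'=1.2028 (R=0.2000) → pose (2.8953, 4.1311, 1.2028)
step 3: θ'=-0.0472 (R=0.4000) → pose (2.5032, 3.8754, -0.0472)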